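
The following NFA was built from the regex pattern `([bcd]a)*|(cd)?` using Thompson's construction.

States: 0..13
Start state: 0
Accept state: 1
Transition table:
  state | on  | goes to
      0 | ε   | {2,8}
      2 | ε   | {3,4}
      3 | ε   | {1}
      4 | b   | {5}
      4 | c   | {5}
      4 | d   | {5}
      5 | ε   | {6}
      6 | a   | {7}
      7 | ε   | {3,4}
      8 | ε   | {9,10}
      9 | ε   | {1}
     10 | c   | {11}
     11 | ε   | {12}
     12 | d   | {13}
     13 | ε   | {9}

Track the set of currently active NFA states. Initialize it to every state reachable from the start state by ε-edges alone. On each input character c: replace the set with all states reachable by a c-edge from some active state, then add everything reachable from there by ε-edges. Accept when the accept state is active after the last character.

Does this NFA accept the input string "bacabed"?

start: ε-closure({0}) = {0,1,2,3,4,8,9,10}
'b' @ 1: {5,6}
'a' @ 2: {1,3,4,7}  [accepting]
'c' @ 3: {5,6}
'a' @ 4: {1,3,4,7}  [accepting]
'b' @ 5: {5,6}
'e' @ 6: {}  — dead — no transitions
rest 'd' ignored (set empty)
after full input: {}  (accept=1 not in)

Answer: REJECT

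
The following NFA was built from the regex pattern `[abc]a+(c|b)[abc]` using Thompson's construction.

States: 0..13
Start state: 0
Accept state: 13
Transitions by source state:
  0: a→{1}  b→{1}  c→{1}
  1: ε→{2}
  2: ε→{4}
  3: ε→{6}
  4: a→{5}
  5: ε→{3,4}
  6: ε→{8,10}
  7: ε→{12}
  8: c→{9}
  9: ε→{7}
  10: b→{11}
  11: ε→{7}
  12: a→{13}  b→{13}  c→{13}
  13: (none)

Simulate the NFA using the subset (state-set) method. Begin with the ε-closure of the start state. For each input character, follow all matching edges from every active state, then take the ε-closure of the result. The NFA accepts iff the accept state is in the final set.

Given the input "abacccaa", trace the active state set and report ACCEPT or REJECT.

Answer: REJECT

Trace:
initial (ε-close {0}): {0}
'a' @ 1: {1,2,4}
'b' @ 2: {}  — no active states
rest 'acccaa' ignored (set empty)
end set {} — state 13 not in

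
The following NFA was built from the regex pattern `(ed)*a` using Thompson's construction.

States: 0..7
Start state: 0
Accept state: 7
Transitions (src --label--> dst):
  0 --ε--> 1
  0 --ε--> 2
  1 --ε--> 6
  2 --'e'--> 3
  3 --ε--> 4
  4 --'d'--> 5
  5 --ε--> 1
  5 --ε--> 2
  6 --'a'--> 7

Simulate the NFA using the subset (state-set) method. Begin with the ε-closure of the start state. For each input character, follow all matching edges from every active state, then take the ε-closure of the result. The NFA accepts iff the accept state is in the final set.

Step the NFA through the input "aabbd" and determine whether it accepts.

start: ε-closure({0}) = {0,1,2,6}
'a' @ 1: {7}  (accept∈set)
'a' @ 2: {}  — state set empty
rest 'bbd' ignored (set empty)
end set {} — state 7 not in

Answer: REJECT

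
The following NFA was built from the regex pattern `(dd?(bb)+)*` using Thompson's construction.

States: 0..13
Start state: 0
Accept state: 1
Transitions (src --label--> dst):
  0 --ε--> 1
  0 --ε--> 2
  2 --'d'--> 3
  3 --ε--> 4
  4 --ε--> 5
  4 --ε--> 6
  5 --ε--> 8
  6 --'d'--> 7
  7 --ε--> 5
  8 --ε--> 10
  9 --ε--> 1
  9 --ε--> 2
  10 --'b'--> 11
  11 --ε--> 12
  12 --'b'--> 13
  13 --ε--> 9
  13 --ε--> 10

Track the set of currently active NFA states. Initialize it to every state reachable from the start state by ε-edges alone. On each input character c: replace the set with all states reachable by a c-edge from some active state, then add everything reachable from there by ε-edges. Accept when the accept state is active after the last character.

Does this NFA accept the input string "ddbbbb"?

S₀ = ε-closure({0}) = {0,1,2}
'd' @ 1: {3,4,5,6,8,10}
'd' @ 2: {5,7,8,10}
'b' @ 3: {11,12}
'b' @ 4: {1,2,9,10,13}  [accepting]
'b' @ 5: {11,12}
'b' @ 6: {1,2,9,10,13}  [accepting]
after full input: {1,2,9,10,13}  (accept=1 in)

Answer: ACCEPT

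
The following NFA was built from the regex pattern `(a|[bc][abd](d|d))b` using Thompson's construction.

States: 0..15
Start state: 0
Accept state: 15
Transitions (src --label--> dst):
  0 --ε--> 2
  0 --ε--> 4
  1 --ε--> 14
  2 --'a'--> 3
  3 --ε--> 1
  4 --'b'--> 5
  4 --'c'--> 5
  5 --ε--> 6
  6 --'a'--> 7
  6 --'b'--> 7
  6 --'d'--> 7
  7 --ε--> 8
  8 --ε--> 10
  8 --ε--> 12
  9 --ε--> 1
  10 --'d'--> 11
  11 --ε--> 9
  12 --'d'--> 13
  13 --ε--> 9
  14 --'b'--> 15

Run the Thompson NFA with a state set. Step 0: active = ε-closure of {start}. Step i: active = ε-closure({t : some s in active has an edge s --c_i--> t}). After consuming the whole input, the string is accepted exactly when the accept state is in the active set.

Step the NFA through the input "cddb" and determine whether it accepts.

S₀ = ε-closure({0}) = {0,2,4}
'c' @ 1: {5,6}
'd' @ 2: {7,8,10,12}
'd' @ 3: {1,9,11,13,14}
'b' @ 4: {15}  ✓accept
final: {15}; accept 15 in set

Answer: ACCEPT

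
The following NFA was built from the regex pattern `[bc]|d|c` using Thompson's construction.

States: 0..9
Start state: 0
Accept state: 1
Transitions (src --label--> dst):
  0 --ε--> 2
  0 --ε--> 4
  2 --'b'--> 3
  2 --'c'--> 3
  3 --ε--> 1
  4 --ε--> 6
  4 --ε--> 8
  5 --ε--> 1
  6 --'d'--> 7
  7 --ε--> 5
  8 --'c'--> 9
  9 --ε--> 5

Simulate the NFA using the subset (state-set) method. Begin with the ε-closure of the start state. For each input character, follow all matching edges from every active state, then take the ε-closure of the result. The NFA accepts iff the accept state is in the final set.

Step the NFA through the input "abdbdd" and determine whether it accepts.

S₀ = ε-closure({0}) = {0,2,4,6,8}
'a' @ 1: {}  — no active states
rest 'bdbdd' ignored (set empty)
end set {} — state 1 not in

Answer: REJECT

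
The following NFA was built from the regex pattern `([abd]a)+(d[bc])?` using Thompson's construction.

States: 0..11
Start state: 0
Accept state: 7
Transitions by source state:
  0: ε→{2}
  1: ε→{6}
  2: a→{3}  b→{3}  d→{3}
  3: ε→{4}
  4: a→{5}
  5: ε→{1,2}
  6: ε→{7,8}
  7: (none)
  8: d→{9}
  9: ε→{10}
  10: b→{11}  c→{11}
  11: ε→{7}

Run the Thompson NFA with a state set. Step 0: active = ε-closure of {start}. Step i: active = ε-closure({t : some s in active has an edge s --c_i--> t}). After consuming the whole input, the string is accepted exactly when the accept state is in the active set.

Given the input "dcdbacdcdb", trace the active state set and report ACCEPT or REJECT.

Answer: REJECT

Steps:
start: ε-closure({0}) = {0,2}
'd' @ 1: {3,4}
'c' @ 2: {}  — no active states
rest 'dbacdcdb' ignored (set empty)
after full input: {}  (accept=7 not in)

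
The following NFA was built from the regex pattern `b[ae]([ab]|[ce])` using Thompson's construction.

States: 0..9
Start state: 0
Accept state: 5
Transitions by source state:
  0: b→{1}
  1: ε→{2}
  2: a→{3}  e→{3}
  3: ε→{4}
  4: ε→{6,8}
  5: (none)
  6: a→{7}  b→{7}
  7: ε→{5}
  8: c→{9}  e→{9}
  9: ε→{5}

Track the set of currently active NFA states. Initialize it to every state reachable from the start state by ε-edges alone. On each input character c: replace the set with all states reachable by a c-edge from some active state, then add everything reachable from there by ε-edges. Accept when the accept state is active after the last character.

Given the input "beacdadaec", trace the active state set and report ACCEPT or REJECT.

S₀ = ε-closure({0}) = {0}
'b' @ 1: {1,2}
'e' @ 2: {3,4,6,8}
'a' @ 3: {5,7}  [accepting]
'c' @ 4: {}  — dead — no transitions
rest 'dadaec' ignored (set empty)
after full input: {}  (accept=5 not in)

Answer: REJECT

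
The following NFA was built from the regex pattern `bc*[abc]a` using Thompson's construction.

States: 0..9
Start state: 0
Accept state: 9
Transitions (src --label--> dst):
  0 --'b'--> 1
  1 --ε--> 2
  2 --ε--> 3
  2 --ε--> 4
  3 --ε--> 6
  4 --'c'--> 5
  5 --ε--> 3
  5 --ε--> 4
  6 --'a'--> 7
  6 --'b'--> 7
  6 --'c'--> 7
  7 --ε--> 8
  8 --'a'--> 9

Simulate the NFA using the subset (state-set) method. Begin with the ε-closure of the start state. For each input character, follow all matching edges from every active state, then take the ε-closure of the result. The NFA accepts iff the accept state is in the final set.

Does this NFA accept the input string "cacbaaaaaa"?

S₀ = ε-closure({0}) = {0}
'c' @ 1: {}  — dead — no transitions
rest 'acbaaaaaa' ignored (set empty)
end set {} — state 9 not in

Answer: REJECT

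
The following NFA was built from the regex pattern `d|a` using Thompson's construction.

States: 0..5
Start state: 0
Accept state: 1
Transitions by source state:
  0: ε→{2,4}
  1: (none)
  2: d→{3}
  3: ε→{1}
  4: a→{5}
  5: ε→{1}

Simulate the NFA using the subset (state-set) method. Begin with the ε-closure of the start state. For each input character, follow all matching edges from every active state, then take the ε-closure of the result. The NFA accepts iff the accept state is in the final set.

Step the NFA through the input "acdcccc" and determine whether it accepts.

Answer: REJECT

Trace:
initial (ε-close {0}): {0,2,4}
'a' @ 1: {1,5}  ✓accept
'c' @ 2: {}  — no active states
rest 'dcccc' ignored (set empty)
after full input: {}  (accept=1 not in)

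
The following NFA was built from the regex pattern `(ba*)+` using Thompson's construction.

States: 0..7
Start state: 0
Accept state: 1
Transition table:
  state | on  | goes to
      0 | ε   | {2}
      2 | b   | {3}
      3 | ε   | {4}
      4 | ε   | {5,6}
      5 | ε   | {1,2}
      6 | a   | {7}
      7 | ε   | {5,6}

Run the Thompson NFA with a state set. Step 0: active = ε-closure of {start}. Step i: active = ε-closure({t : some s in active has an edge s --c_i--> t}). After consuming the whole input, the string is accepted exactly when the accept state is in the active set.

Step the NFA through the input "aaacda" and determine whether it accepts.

start: ε-closure({0}) = {0,2}
'a' @ 1: {}  — no active states
rest 'aacda' ignored (set empty)
after full input: {}  (accept=1 not in)

Answer: REJECT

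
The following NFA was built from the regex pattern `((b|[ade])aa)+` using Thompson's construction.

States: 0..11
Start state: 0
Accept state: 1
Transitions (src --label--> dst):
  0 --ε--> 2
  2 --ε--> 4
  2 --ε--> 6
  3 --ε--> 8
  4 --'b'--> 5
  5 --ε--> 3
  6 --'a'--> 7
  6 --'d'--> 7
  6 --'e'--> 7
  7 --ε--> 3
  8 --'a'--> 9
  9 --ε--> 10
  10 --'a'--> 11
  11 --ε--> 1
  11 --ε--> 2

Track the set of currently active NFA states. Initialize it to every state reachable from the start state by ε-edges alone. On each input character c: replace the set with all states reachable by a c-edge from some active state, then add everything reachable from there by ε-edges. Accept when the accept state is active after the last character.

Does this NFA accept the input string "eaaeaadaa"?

start: ε-closure({0}) = {0,2,4,6}
'e' @ 1: {3,7,8}
'a' @ 2: {9,10}
'a' @ 3: {1,2,4,6,11}  ✓accept
'e' @ 4: {3,7,8}
'a' @ 5: {9,10}
'a' @ 6: {1,2,4,6,11}  ✓accept
'd' @ 7: {3,7,8}
'a' @ 8: {9,10}
'a' @ 9: {1,2,4,6,11}  ✓accept
end set {1,2,4,6,11} — state 1 in

Answer: ACCEPT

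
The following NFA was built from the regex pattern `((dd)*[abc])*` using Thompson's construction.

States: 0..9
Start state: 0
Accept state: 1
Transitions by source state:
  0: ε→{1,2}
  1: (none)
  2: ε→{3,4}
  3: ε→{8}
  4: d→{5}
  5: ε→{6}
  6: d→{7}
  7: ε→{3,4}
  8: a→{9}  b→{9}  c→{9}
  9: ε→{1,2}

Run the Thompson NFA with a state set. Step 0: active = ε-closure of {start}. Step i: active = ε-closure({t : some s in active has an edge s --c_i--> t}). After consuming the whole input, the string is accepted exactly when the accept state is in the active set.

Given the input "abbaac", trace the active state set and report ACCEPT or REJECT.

S₀ = ε-closure({0}) = {0,1,2,3,4,8}
'a' @ 1: {1,2,3,4,8,9}  (accept∈set)
'b' @ 2: {1,2,3,4,8,9}  (accept∈set)
'b' @ 3: {1,2,3,4,8,9}  (accept∈set)
'a' @ 4: {1,2,3,4,8,9}  (accept∈set)
'a' @ 5: {1,2,3,4,8,9}  (accept∈set)
'c' @ 6: {1,2,3,4,8,9}  (accept∈set)
after full input: {1,2,3,4,8,9}  (accept=1 in)

Answer: ACCEPT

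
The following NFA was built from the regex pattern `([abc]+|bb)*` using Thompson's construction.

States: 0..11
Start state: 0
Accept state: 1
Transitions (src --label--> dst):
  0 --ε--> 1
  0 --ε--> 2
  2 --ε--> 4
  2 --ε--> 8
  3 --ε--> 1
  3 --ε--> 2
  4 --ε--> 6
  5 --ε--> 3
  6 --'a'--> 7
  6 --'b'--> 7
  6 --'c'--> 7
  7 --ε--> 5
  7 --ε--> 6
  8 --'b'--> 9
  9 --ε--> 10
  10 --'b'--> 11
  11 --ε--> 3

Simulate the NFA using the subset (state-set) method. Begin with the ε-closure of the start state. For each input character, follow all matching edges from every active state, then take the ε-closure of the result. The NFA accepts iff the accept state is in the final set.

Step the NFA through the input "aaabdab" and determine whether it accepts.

Answer: REJECT

Steps:
S₀ = ε-closure({0}) = {0,1,2,4,6,8}
'a' @ 1: {1,2,3,4,5,6,7,8}  ✓accept
'a' @ 2: {1,2,3,4,5,6,7,8}  ✓accept
'a' @ 3: {1,2,3,4,5,6,7,8}  ✓accept
'b' @ 4: {1,2,3,4,5,6,7,8,9,10}  ✓accept
'd' @ 5: {}  — dead — no transitions
rest 'ab' ignored (set empty)
end set {} — state 1 not in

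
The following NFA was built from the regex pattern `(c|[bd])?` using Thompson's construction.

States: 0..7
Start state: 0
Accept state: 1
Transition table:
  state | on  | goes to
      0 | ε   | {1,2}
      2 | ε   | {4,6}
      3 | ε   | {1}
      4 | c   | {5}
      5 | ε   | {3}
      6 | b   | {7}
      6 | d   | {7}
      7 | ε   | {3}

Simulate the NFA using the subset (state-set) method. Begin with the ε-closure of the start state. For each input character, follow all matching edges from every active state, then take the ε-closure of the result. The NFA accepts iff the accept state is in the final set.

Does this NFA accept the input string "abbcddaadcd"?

S₀ = ε-closure({0}) = {0,1,2,4,6}
'a' @ 1: {}  — no active states
rest 'bbcddaadcd' ignored (set empty)
end set {} — state 1 not in

Answer: REJECT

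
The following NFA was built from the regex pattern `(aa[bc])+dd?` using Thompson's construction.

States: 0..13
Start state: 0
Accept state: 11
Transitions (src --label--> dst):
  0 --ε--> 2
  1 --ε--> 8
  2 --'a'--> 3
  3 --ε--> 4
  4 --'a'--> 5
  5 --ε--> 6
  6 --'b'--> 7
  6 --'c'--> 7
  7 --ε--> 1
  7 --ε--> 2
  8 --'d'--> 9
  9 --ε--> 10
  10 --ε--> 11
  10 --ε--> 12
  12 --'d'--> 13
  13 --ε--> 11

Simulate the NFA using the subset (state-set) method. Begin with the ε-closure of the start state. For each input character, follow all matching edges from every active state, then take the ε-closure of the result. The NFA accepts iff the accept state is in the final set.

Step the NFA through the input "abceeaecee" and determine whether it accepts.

S₀ = ε-closure({0}) = {0,2}
'a' @ 1: {3,4}
'b' @ 2: {}  — state set empty
rest 'ceeaecee' ignored (set empty)
after full input: {}  (accept=11 not in)

Answer: REJECT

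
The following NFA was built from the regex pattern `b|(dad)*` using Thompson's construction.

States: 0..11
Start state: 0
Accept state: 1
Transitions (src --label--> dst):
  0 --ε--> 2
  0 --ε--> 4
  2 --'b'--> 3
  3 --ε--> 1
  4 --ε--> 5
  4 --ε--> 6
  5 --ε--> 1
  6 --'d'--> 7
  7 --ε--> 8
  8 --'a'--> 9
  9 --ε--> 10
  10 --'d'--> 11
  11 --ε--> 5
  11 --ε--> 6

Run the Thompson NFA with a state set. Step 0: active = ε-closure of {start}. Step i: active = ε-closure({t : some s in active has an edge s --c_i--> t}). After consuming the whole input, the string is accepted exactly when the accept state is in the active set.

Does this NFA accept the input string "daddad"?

Answer: ACCEPT

Steps:
start: ε-closure({0}) = {0,1,2,4,5,6}
'd' @ 1: {7,8}
'a' @ 2: {9,10}
'd' @ 3: {1,5,6,11}  [accepting]
'd' @ 4: {7,8}
'a' @ 5: {9,10}
'd' @ 6: {1,5,6,11}  [accepting]
final: {1,5,6,11}; accept 1 in set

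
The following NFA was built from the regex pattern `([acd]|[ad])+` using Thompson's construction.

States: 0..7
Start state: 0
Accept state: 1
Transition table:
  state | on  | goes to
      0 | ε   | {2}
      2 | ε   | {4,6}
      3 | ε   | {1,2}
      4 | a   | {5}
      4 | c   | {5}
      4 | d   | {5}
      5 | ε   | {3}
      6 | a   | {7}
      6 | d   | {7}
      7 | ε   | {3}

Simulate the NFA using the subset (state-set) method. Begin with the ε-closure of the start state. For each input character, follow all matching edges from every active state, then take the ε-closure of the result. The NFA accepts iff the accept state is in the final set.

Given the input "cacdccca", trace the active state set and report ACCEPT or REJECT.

start: ε-closure({0}) = {0,2,4,6}
'c' @ 1: {1,2,3,4,5,6}  [accepting]
'a' @ 2: {1,2,3,4,5,6,7}  [accepting]
'c' @ 3: {1,2,3,4,5,6}  [accepting]
'd' @ 4: {1,2,3,4,5,6,7}  [accepting]
'c' @ 5: {1,2,3,4,5,6}  [accepting]
'c' @ 6: {1,2,3,4,5,6}  [accepting]
'c' @ 7: {1,2,3,4,5,6}  [accepting]
'a' @ 8: {1,2,3,4,5,6,7}  [accepting]
final: {1,2,3,4,5,6,7}; accept 1 in set

Answer: ACCEPT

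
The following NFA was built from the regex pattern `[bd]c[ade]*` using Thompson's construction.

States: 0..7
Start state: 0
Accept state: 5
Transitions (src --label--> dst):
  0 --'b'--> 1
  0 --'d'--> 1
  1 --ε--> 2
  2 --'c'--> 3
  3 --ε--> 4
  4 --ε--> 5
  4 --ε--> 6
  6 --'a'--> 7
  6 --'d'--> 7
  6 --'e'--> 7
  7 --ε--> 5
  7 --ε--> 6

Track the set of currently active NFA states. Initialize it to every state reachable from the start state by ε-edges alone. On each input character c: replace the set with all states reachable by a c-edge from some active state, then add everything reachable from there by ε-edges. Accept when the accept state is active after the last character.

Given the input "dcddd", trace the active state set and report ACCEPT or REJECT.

Answer: ACCEPT

Steps:
initial (ε-close {0}): {0}
'd' @ 1: {1,2}
'c' @ 2: {3,4,5,6}  ✓accept
'd' @ 3: {5,6,7}  ✓accept
'd' @ 4: {5,6,7}  ✓accept
'd' @ 5: {5,6,7}  ✓accept
end set {5,6,7} — state 5 in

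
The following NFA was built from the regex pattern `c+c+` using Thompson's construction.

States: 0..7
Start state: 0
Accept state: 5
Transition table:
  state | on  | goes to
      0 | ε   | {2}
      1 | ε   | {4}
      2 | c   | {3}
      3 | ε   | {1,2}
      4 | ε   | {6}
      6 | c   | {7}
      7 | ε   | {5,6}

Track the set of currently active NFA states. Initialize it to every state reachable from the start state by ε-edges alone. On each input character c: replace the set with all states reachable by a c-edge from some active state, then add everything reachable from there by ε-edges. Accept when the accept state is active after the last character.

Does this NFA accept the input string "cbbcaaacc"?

Answer: REJECT

Steps:
S₀ = ε-closure({0}) = {0,2}
'c' @ 1: {1,2,3,4,6}
'b' @ 2: {}  — dead — no transitions
rest 'bcaaacc' ignored (set empty)
final: {}; accept 5 not in set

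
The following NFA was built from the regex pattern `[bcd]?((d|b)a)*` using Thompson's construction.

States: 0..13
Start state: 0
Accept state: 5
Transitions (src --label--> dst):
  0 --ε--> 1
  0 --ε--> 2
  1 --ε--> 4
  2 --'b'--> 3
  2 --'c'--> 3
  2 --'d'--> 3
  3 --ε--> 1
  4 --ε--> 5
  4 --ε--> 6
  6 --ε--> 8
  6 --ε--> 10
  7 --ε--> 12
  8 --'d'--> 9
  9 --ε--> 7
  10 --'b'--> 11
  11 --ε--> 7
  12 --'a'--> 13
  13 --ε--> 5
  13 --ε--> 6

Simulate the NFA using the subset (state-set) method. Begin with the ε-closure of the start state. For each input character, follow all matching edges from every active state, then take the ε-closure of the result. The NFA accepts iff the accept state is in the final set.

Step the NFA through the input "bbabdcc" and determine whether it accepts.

initial (ε-close {0}): {0,1,2,4,5,6,8,10}
'b' @ 1: {1,3,4,5,6,7,8,10,11,12}  (accept∈set)
'b' @ 2: {7,11,12}
'a' @ 3: {5,6,8,10,13}  (accept∈set)
'b' @ 4: {7,11,12}
'd' @ 5: {}  — dead — no transitions
rest 'cc' ignored (set empty)
after full input: {}  (accept=5 not in)

Answer: REJECT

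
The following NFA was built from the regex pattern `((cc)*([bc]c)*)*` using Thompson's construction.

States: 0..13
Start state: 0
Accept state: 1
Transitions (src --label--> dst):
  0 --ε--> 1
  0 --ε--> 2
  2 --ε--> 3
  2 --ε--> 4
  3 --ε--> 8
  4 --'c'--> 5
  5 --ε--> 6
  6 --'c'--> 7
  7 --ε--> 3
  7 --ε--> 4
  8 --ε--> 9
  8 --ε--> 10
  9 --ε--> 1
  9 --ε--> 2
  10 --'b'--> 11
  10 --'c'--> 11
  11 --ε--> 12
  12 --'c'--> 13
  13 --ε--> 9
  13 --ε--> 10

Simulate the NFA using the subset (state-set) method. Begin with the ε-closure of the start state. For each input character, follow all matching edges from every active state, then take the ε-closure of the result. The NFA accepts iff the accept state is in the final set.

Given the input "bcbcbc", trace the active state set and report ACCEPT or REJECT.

start: ε-closure({0}) = {0,1,2,3,4,8,9,10}
'b' @ 1: {11,12}
'c' @ 2: {1,2,3,4,8,9,10,13}  (accept∈set)
'b' @ 3: {11,12}
'c' @ 4: {1,2,3,4,8,9,10,13}  (accept∈set)
'b' @ 5: {11,12}
'c' @ 6: {1,2,3,4,8,9,10,13}  (accept∈set)
end set {1,2,3,4,8,9,10,13} — state 1 in

Answer: ACCEPT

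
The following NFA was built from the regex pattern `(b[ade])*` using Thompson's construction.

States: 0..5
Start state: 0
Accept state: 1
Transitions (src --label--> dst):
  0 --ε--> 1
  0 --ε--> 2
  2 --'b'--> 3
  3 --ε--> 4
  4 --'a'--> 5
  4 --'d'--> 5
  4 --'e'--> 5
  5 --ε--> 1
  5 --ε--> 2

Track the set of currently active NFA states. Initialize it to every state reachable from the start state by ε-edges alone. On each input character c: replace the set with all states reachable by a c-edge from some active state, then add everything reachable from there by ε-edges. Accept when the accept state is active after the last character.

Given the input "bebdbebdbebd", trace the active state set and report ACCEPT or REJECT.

Answer: ACCEPT

Trace:
S₀ = ε-closure({0}) = {0,1,2}
'b' @ 1: {3,4}
'e' @ 2: {1,2,5}  [accepting]
'b' @ 3: {3,4}
'd' @ 4: {1,2,5}  [accepting]
'b' @ 5: {3,4}
'e' @ 6: {1,2,5}  [accepting]
'b' @ 7: {3,4}
'd' @ 8: {1,2,5}  [accepting]
'b' @ 9: {3,4}
'e' @ 10: {1,2,5}  [accepting]
'b' @ 11: {3,4}
'd' @ 12: {1,2,5}  [accepting]
after full input: {1,2,5}  (accept=1 in)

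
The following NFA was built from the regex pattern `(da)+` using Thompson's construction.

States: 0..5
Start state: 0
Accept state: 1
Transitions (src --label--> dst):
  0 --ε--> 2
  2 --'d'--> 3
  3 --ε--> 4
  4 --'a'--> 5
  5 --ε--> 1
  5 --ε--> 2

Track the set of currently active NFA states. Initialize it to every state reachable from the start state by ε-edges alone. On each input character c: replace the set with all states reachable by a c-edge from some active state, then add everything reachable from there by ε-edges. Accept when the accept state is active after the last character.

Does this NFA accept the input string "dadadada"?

Answer: ACCEPT

Derivation:
S₀ = ε-closure({0}) = {0,2}
'd' @ 1: {3,4}
'a' @ 2: {1,2,5}  ✓accept
'd' @ 3: {3,4}
'a' @ 4: {1,2,5}  ✓accept
'd' @ 5: {3,4}
'a' @ 6: {1,2,5}  ✓accept
'd' @ 7: {3,4}
'a' @ 8: {1,2,5}  ✓accept
after full input: {1,2,5}  (accept=1 in)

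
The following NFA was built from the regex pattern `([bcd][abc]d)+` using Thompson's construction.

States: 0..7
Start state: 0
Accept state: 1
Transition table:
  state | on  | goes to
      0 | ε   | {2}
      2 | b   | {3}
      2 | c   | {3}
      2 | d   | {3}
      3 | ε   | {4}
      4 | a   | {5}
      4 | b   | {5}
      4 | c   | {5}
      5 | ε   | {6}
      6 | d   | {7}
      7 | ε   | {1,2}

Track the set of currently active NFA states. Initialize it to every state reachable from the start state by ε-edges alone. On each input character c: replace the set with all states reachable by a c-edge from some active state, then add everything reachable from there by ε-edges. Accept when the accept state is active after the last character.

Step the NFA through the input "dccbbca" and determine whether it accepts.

Answer: REJECT

Trace:
start: ε-closure({0}) = {0,2}
'd' @ 1: {3,4}
'c' @ 2: {5,6}
'c' @ 3: {}  — state set empty
rest 'bbca' ignored (set empty)
final: {}; accept 1 not in set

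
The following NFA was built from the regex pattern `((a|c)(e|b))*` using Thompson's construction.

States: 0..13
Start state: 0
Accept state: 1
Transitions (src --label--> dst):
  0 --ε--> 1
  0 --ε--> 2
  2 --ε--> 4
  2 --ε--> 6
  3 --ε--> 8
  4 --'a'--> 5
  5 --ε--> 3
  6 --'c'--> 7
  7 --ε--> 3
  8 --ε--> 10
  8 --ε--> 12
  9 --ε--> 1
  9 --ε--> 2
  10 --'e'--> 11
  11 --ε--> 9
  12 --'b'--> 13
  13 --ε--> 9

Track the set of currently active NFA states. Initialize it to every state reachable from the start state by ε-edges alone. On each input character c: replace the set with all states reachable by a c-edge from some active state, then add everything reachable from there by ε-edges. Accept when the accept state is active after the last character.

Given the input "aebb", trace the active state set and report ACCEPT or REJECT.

initial (ε-close {0}): {0,1,2,4,6}
'a' @ 1: {3,5,8,10,12}
'e' @ 2: {1,2,4,6,9,11}  [accepting]
'b' @ 3: {}  — no active states
rest 'b' ignored (set empty)
end set {} — state 1 not in

Answer: REJECT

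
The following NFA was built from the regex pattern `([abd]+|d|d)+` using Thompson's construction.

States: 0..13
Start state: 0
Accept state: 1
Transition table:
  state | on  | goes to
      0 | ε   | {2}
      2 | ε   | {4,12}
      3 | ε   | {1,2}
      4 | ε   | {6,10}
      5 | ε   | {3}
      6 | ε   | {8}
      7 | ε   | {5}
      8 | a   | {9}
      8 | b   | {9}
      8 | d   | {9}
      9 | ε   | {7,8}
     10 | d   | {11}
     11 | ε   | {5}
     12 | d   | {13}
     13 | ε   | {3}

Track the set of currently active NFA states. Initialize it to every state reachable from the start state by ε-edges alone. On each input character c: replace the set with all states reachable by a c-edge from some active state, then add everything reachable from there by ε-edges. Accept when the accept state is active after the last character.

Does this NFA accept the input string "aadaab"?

start: ε-closure({0}) = {0,2,4,6,8,10,12}
'a' @ 1: {1,2,3,4,5,6,7,8,9,10,12}  ✓accept
'a' @ 2: {1,2,3,4,5,6,7,8,9,10,12}  ✓accept
'd' @ 3: {1,2,3,4,5,6,7,8,9,10,11,12,13}  ✓accept
'a' @ 4: {1,2,3,4,5,6,7,8,9,10,12}  ✓accept
'a' @ 5: {1,2,3,4,5,6,7,8,9,10,12}  ✓accept
'b' @ 6: {1,2,3,4,5,6,7,8,9,10,12}  ✓accept
end set {1,2,3,4,5,6,7,8,9,10,12} — state 1 in

Answer: ACCEPT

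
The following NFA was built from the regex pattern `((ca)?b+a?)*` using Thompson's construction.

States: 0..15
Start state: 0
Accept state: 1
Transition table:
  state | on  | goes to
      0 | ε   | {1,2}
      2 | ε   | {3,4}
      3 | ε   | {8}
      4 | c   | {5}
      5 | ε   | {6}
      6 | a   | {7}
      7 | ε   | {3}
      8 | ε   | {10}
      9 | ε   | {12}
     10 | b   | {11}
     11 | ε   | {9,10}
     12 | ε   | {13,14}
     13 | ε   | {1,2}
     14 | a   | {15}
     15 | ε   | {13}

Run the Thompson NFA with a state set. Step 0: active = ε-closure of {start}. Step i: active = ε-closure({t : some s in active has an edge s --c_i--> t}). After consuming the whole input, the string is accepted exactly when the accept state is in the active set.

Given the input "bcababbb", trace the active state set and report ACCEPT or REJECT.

start: ε-closure({0}) = {0,1,2,3,4,8,10}
'b' @ 1: {1,2,3,4,8,9,10,11,12,13,14}  ✓accept
'c' @ 2: {5,6}
'a' @ 3: {3,7,8,10}
'b' @ 4: {1,2,3,4,8,9,10,11,12,13,14}  ✓accept
'a' @ 5: {1,2,3,4,8,10,13,15}  ✓accept
'b' @ 6: {1,2,3,4,8,9,10,11,12,13,14}  ✓accept
'b' @ 7: {1,2,3,4,8,9,10,11,12,13,14}  ✓accept
'b' @ 8: {1,2,3,4,8,9,10,11,12,13,14}  ✓accept
after full input: {1,2,3,4,8,9,10,11,12,13,14}  (accept=1 in)

Answer: ACCEPT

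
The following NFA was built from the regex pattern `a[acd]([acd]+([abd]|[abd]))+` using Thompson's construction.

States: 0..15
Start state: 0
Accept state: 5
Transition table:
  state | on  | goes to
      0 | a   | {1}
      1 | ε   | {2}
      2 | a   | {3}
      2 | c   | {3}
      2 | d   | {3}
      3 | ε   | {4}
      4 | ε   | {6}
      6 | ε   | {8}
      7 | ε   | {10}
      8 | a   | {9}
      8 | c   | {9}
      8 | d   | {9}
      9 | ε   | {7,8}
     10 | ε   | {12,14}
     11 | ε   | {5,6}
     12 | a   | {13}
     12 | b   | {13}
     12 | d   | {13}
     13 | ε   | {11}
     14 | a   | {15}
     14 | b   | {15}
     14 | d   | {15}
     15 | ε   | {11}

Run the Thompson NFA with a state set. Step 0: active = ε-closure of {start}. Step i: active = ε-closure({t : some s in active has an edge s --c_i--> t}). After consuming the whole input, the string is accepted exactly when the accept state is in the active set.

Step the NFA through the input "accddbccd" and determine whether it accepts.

Answer: ACCEPT

Steps:
S₀ = ε-closure({0}) = {0}
'a' @ 1: {1,2}
'c' @ 2: {3,4,6,8}
'c' @ 3: {7,8,9,10,12,14}
'd' @ 4: {5,6,7,8,9,10,11,12,13,14,15}  [accepting]
'd' @ 5: {5,6,7,8,9,10,11,12,13,14,15}  [accepting]
'b' @ 6: {5,6,8,11,13,15}  [accepting]
'c' @ 7: {7,8,9,10,12,14}
'c' @ 8: {7,8,9,10,12,14}
'd' @ 9: {5,6,7,8,9,10,11,12,13,14,15}  [accepting]
final: {5,6,7,8,9,10,11,12,13,14,15}; accept 5 in set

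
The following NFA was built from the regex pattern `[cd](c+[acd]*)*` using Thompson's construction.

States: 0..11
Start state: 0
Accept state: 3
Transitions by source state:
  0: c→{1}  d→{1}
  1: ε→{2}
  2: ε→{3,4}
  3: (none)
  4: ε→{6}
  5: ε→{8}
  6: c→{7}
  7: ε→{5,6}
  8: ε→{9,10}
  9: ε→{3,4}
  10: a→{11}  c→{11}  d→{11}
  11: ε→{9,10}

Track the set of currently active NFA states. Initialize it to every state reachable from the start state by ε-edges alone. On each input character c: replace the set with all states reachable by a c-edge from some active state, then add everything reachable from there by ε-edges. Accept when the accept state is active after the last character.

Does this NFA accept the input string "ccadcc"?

S₀ = ε-closure({0}) = {0}
'c' @ 1: {1,2,3,4,6}  ✓accept
'c' @ 2: {3,4,5,6,7,8,9,10}  ✓accept
'a' @ 3: {3,4,6,9,10,11}  ✓accept
'd' @ 4: {3,4,6,9,10,11}  ✓accept
'c' @ 5: {3,4,5,6,7,8,9,10,11}  ✓accept
'c' @ 6: {3,4,5,6,7,8,9,10,11}  ✓accept
end set {3,4,5,6,7,8,9,10,11} — state 3 in

Answer: ACCEPT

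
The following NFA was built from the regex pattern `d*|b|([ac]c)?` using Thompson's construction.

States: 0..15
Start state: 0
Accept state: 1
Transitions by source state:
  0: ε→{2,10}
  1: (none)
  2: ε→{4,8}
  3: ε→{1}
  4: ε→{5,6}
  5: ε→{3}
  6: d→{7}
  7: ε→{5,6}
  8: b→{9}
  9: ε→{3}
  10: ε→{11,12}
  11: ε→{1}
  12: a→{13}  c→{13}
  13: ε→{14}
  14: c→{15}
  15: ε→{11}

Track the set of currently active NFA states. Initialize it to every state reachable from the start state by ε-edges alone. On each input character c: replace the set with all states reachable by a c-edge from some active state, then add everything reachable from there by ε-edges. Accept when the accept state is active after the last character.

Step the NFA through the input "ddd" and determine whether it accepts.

Answer: ACCEPT

Trace:
start: ε-closure({0}) = {0,1,2,3,4,5,6,8,10,11,12}
'd' @ 1: {1,3,5,6,7}  (accept∈set)
'd' @ 2: {1,3,5,6,7}  (accept∈set)
'd' @ 3: {1,3,5,6,7}  (accept∈set)
end set {1,3,5,6,7} — state 1 in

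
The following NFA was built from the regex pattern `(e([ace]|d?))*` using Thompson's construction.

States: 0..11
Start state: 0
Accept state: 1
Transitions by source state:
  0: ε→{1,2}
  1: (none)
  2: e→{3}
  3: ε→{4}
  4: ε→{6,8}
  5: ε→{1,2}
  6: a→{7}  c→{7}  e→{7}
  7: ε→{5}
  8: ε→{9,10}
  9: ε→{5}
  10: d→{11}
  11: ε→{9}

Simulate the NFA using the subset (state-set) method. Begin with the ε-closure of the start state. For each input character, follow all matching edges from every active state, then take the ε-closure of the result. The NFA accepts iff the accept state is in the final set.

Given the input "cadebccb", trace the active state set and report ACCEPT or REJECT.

S₀ = ε-closure({0}) = {0,1,2}
'c' @ 1: {}  — no active states
rest 'adebccb' ignored (set empty)
final: {}; accept 1 not in set

Answer: REJECT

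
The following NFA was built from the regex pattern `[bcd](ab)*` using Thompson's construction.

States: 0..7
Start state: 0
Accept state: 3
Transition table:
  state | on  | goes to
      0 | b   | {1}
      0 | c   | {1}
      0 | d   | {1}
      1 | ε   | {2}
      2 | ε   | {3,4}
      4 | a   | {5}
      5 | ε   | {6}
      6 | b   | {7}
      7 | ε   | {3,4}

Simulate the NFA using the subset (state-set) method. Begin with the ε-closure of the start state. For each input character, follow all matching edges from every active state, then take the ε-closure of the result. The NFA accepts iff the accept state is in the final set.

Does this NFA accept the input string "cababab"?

start: ε-closure({0}) = {0}
'c' @ 1: {1,2,3,4}  (accept∈set)
'a' @ 2: {5,6}
'b' @ 3: {3,4,7}  (accept∈set)
'a' @ 4: {5,6}
'b' @ 5: {3,4,7}  (accept∈set)
'a' @ 6: {5,6}
'b' @ 7: {3,4,7}  (accept∈set)
final: {3,4,7}; accept 3 in set

Answer: ACCEPT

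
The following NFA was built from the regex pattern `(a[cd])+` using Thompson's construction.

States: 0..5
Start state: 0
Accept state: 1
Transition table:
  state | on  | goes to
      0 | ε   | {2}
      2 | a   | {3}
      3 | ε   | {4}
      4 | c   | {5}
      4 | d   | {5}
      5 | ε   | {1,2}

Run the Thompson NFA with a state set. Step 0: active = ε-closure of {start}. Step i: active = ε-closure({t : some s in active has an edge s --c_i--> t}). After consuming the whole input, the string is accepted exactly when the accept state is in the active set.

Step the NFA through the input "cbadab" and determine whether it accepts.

initial (ε-close {0}): {0,2}
'c' @ 1: {}  — dead — no transitions
rest 'badab' ignored (set empty)
after full input: {}  (accept=1 not in)

Answer: REJECT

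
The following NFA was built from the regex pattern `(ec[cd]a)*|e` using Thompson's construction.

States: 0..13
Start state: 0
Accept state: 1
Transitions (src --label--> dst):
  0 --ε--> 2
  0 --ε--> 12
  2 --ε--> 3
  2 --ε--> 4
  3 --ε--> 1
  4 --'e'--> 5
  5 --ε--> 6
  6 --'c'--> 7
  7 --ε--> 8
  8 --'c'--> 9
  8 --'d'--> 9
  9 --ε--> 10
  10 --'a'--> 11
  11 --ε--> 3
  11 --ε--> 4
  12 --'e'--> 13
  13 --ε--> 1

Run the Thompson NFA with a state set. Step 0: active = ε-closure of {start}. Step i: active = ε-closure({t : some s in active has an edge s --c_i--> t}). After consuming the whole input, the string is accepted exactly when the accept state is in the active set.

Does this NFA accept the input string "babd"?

Answer: REJECT

Derivation:
S₀ = ε-closure({0}) = {0,1,2,3,4,12}
'b' @ 1: {}  — state set empty
rest 'abd' ignored (set empty)
end set {} — state 1 not in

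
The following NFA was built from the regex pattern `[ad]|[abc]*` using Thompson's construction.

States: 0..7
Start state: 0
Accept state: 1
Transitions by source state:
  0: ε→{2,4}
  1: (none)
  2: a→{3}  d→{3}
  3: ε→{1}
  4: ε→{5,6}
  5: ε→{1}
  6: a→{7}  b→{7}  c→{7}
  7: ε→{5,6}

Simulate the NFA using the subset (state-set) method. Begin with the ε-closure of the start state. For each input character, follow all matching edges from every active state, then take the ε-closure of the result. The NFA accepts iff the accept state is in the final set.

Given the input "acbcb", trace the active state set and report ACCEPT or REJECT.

start: ε-closure({0}) = {0,1,2,4,5,6}
'a' @ 1: {1,3,5,6,7}  (accept∈set)
'c' @ 2: {1,5,6,7}  (accept∈set)
'b' @ 3: {1,5,6,7}  (accept∈set)
'c' @ 4: {1,5,6,7}  (accept∈set)
'b' @ 5: {1,5,6,7}  (accept∈set)
after full input: {1,5,6,7}  (accept=1 in)

Answer: ACCEPT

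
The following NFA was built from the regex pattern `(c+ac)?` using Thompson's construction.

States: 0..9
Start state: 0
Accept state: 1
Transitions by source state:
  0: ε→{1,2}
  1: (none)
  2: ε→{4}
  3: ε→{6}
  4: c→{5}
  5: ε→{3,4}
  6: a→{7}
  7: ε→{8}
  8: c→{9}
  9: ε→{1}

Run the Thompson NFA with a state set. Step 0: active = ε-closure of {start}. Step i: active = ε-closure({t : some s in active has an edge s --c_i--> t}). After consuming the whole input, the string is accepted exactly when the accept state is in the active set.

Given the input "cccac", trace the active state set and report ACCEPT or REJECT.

start: ε-closure({0}) = {0,1,2,4}
'c' @ 1: {3,4,5,6}
'c' @ 2: {3,4,5,6}
'c' @ 3: {3,4,5,6}
'a' @ 4: {7,8}
'c' @ 5: {1,9}  ✓accept
final: {1,9}; accept 1 in set

Answer: ACCEPT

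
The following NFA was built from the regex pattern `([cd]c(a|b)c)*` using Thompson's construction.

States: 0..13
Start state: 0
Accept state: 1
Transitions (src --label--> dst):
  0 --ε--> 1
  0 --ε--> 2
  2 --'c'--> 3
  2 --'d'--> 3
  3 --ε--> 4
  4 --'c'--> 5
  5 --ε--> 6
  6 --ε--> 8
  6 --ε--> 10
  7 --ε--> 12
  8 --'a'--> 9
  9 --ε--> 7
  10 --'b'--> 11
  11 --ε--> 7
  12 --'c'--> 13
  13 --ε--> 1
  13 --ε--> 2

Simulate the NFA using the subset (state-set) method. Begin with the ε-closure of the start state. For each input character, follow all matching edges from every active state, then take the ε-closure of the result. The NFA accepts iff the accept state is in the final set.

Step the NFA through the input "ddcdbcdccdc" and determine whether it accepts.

Answer: REJECT

Derivation:
start: ε-closure({0}) = {0,1,2}
'd' @ 1: {3,4}
'd' @ 2: {}  — state set empty
rest 'cdbcdccdc' ignored (set empty)
after full input: {}  (accept=1 not in)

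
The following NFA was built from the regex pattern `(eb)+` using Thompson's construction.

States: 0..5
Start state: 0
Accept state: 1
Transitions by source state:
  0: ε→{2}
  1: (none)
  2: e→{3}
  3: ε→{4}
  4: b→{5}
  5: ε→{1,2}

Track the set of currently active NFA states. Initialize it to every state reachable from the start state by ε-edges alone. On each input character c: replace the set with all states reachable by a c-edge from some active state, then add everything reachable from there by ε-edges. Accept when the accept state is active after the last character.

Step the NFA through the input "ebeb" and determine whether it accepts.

S₀ = ε-closure({0}) = {0,2}
'e' @ 1: {3,4}
'b' @ 2: {1,2,5}  ✓accept
'e' @ 3: {3,4}
'b' @ 4: {1,2,5}  ✓accept
end set {1,2,5} — state 1 in

Answer: ACCEPT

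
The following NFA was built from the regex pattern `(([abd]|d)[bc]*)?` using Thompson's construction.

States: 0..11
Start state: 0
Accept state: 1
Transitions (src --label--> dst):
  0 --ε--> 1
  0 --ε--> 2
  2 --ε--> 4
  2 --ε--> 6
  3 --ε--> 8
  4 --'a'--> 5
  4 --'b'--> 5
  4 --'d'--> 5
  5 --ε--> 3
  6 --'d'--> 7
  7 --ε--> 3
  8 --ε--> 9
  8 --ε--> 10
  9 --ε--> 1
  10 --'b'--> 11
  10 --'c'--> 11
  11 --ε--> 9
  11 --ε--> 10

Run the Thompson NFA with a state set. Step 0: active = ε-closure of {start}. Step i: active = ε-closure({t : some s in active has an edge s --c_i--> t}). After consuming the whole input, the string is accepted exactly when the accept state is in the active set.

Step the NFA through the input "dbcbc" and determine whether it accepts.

Answer: ACCEPT

Derivation:
initial (ε-close {0}): {0,1,2,4,6}
'd' @ 1: {1,3,5,7,8,9,10}  ✓accept
'b' @ 2: {1,9,10,11}  ✓accept
'c' @ 3: {1,9,10,11}  ✓accept
'b' @ 4: {1,9,10,11}  ✓accept
'c' @ 5: {1,9,10,11}  ✓accept
final: {1,9,10,11}; accept 1 in set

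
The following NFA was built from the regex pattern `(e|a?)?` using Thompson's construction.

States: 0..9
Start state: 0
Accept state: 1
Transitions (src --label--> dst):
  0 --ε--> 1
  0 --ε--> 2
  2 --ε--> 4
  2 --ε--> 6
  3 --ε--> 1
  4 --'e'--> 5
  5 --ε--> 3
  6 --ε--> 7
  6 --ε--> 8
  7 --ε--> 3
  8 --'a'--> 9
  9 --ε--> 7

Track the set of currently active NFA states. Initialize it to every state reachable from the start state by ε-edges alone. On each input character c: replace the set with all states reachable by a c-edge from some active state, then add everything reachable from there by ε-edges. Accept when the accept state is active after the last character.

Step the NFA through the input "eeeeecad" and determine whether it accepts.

Answer: REJECT

Steps:
start: ε-closure({0}) = {0,1,2,3,4,6,7,8}
'e' @ 1: {1,3,5}  (accept∈set)
'e' @ 2: {}  — state set empty
rest 'eeecad' ignored (set empty)
after full input: {}  (accept=1 not in)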